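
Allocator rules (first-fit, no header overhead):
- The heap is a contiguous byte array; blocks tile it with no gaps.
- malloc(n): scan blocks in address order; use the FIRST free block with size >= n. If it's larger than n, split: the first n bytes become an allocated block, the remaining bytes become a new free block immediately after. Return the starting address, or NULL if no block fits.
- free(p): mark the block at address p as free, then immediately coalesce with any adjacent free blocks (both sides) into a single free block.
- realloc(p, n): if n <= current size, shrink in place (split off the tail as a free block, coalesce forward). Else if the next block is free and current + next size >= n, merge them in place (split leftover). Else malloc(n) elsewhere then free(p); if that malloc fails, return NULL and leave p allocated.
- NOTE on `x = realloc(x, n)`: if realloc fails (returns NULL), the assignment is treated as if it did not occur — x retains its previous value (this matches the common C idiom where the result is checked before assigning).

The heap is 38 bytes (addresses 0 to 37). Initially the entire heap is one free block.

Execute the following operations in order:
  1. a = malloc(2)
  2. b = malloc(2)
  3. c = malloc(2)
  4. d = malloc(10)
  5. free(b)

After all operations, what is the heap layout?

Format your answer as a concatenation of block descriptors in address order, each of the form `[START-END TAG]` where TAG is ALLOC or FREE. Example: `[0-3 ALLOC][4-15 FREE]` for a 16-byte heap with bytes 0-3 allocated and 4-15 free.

Answer: [0-1 ALLOC][2-3 FREE][4-5 ALLOC][6-15 ALLOC][16-37 FREE]

Derivation:
Op 1: a = malloc(2) -> a = 0; heap: [0-1 ALLOC][2-37 FREE]
Op 2: b = malloc(2) -> b = 2; heap: [0-1 ALLOC][2-3 ALLOC][4-37 FREE]
Op 3: c = malloc(2) -> c = 4; heap: [0-1 ALLOC][2-3 ALLOC][4-5 ALLOC][6-37 FREE]
Op 4: d = malloc(10) -> d = 6; heap: [0-1 ALLOC][2-3 ALLOC][4-5 ALLOC][6-15 ALLOC][16-37 FREE]
Op 5: free(b) -> (freed b); heap: [0-1 ALLOC][2-3 FREE][4-5 ALLOC][6-15 ALLOC][16-37 FREE]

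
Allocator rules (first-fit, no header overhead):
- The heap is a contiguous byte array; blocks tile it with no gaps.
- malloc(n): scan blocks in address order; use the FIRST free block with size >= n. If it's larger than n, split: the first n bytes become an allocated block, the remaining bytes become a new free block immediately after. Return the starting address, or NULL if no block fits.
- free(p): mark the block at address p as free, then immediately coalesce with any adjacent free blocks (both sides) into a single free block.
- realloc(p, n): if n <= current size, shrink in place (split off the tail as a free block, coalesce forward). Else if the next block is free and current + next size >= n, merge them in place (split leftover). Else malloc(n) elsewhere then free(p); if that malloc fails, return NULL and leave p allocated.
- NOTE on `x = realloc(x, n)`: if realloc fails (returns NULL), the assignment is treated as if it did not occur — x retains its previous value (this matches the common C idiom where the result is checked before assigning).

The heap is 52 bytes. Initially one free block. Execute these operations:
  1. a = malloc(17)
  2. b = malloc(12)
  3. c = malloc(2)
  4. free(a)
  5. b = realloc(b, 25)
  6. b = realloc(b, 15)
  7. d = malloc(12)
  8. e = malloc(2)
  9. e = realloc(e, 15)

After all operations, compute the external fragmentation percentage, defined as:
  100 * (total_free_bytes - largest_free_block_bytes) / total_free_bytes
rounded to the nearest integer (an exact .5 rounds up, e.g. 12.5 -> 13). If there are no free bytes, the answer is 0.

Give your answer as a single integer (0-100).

Op 1: a = malloc(17) -> a = 0; heap: [0-16 ALLOC][17-51 FREE]
Op 2: b = malloc(12) -> b = 17; heap: [0-16 ALLOC][17-28 ALLOC][29-51 FREE]
Op 3: c = malloc(2) -> c = 29; heap: [0-16 ALLOC][17-28 ALLOC][29-30 ALLOC][31-51 FREE]
Op 4: free(a) -> (freed a); heap: [0-16 FREE][17-28 ALLOC][29-30 ALLOC][31-51 FREE]
Op 5: b = realloc(b, 25) -> NULL (b unchanged); heap: [0-16 FREE][17-28 ALLOC][29-30 ALLOC][31-51 FREE]
Op 6: b = realloc(b, 15) -> b = 0; heap: [0-14 ALLOC][15-28 FREE][29-30 ALLOC][31-51 FREE]
Op 7: d = malloc(12) -> d = 15; heap: [0-14 ALLOC][15-26 ALLOC][27-28 FREE][29-30 ALLOC][31-51 FREE]
Op 8: e = malloc(2) -> e = 27; heap: [0-14 ALLOC][15-26 ALLOC][27-28 ALLOC][29-30 ALLOC][31-51 FREE]
Op 9: e = realloc(e, 15) -> e = 31; heap: [0-14 ALLOC][15-26 ALLOC][27-28 FREE][29-30 ALLOC][31-45 ALLOC][46-51 FREE]
Free blocks: [2 6] total_free=8 largest=6 -> 100*(8-6)/8 = 200/8 = 25

Answer: 25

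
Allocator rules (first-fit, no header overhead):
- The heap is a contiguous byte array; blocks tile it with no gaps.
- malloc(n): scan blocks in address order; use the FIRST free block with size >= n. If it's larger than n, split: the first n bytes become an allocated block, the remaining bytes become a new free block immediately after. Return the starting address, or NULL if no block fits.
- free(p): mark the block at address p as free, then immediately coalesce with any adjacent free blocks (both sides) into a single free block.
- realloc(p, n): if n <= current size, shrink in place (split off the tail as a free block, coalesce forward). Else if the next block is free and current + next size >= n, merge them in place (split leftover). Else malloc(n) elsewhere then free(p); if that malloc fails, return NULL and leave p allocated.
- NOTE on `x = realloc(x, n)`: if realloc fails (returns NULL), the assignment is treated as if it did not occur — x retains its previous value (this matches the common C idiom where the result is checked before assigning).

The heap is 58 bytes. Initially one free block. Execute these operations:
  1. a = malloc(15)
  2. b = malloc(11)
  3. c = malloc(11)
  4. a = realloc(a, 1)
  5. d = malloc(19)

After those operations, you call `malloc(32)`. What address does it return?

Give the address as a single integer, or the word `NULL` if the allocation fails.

Op 1: a = malloc(15) -> a = 0; heap: [0-14 ALLOC][15-57 FREE]
Op 2: b = malloc(11) -> b = 15; heap: [0-14 ALLOC][15-25 ALLOC][26-57 FREE]
Op 3: c = malloc(11) -> c = 26; heap: [0-14 ALLOC][15-25 ALLOC][26-36 ALLOC][37-57 FREE]
Op 4: a = realloc(a, 1) -> a = 0; heap: [0-0 ALLOC][1-14 FREE][15-25 ALLOC][26-36 ALLOC][37-57 FREE]
Op 5: d = malloc(19) -> d = 37; heap: [0-0 ALLOC][1-14 FREE][15-25 ALLOC][26-36 ALLOC][37-55 ALLOC][56-57 FREE]
malloc(32): first-fit scan over [0-0 ALLOC][1-14 FREE][15-25 ALLOC][26-36 ALLOC][37-55 ALLOC][56-57 FREE] -> NULL

Answer: NULL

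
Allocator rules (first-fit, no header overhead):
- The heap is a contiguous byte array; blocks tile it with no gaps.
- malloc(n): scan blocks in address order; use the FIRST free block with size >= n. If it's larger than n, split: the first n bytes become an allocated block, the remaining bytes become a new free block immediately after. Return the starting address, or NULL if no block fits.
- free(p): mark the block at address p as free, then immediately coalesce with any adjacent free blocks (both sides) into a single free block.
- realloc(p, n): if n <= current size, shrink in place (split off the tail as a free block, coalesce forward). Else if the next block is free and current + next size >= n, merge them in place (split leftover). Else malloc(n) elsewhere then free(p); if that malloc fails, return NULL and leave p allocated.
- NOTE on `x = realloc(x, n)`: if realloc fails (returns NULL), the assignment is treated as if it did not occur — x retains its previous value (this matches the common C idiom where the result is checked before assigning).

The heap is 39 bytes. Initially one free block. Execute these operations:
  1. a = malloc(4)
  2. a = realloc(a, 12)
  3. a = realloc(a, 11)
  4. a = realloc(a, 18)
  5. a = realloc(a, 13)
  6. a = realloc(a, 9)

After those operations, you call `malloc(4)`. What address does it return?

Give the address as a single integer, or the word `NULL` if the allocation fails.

Answer: 9

Derivation:
Op 1: a = malloc(4) -> a = 0; heap: [0-3 ALLOC][4-38 FREE]
Op 2: a = realloc(a, 12) -> a = 0; heap: [0-11 ALLOC][12-38 FREE]
Op 3: a = realloc(a, 11) -> a = 0; heap: [0-10 ALLOC][11-38 FREE]
Op 4: a = realloc(a, 18) -> a = 0; heap: [0-17 ALLOC][18-38 FREE]
Op 5: a = realloc(a, 13) -> a = 0; heap: [0-12 ALLOC][13-38 FREE]
Op 6: a = realloc(a, 9) -> a = 0; heap: [0-8 ALLOC][9-38 FREE]
malloc(4): first-fit scan over [0-8 ALLOC][9-38 FREE] -> 9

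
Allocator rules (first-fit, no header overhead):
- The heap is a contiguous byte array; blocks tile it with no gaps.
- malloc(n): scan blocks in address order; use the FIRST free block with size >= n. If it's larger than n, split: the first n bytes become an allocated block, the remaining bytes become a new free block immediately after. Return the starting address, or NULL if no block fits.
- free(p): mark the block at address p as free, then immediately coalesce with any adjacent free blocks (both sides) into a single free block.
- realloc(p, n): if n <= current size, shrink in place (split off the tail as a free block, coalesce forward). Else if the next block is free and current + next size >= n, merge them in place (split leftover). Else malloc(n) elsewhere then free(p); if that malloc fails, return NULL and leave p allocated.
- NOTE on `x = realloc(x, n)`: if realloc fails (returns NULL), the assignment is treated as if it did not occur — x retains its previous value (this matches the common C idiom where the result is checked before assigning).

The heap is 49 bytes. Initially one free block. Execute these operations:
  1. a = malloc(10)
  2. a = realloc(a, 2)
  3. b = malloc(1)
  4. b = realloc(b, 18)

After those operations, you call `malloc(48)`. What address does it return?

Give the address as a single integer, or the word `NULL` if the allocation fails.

Answer: NULL

Derivation:
Op 1: a = malloc(10) -> a = 0; heap: [0-9 ALLOC][10-48 FREE]
Op 2: a = realloc(a, 2) -> a = 0; heap: [0-1 ALLOC][2-48 FREE]
Op 3: b = malloc(1) -> b = 2; heap: [0-1 ALLOC][2-2 ALLOC][3-48 FREE]
Op 4: b = realloc(b, 18) -> b = 2; heap: [0-1 ALLOC][2-19 ALLOC][20-48 FREE]
malloc(48): first-fit scan over [0-1 ALLOC][2-19 ALLOC][20-48 FREE] -> NULL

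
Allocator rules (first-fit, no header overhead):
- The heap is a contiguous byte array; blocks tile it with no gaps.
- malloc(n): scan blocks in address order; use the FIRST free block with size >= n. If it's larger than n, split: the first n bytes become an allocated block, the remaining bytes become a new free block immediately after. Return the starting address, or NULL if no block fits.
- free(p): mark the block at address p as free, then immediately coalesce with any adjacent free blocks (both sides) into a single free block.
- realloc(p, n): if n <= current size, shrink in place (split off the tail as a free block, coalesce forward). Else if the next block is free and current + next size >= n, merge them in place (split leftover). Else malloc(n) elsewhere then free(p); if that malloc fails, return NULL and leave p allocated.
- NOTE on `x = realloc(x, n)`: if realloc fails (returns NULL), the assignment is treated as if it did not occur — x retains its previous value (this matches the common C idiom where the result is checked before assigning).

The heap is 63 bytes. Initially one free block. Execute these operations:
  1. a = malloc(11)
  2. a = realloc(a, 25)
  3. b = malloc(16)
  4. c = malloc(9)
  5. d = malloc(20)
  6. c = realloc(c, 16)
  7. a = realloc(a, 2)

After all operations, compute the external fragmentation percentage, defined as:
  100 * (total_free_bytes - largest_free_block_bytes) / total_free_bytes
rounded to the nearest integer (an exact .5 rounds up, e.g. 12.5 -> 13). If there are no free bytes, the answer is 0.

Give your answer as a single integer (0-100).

Answer: 21

Derivation:
Op 1: a = malloc(11) -> a = 0; heap: [0-10 ALLOC][11-62 FREE]
Op 2: a = realloc(a, 25) -> a = 0; heap: [0-24 ALLOC][25-62 FREE]
Op 3: b = malloc(16) -> b = 25; heap: [0-24 ALLOC][25-40 ALLOC][41-62 FREE]
Op 4: c = malloc(9) -> c = 41; heap: [0-24 ALLOC][25-40 ALLOC][41-49 ALLOC][50-62 FREE]
Op 5: d = malloc(20) -> d = NULL; heap: [0-24 ALLOC][25-40 ALLOC][41-49 ALLOC][50-62 FREE]
Op 6: c = realloc(c, 16) -> c = 41; heap: [0-24 ALLOC][25-40 ALLOC][41-56 ALLOC][57-62 FREE]
Op 7: a = realloc(a, 2) -> a = 0; heap: [0-1 ALLOC][2-24 FREE][25-40 ALLOC][41-56 ALLOC][57-62 FREE]
Free blocks: [23 6] total_free=29 largest=23 -> 100*(29-23)/29 = 600/29 ≈ 20.690 -> rounds to 21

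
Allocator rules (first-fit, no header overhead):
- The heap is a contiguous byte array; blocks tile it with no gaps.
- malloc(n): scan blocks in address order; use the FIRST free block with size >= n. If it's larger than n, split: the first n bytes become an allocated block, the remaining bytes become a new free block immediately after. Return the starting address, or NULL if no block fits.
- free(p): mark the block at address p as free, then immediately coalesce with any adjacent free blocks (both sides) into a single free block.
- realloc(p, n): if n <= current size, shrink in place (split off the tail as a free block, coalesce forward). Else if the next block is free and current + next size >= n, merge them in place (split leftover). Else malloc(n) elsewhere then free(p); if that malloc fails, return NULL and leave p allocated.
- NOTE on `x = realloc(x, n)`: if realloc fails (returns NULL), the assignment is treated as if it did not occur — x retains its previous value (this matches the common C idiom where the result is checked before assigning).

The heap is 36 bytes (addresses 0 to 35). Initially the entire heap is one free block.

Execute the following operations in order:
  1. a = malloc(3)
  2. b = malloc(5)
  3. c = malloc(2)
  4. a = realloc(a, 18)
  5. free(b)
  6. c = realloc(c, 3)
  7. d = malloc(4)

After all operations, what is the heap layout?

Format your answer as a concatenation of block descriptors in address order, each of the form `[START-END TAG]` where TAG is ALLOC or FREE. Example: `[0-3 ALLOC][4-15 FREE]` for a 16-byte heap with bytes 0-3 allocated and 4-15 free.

Answer: [0-2 ALLOC][3-6 ALLOC][7-9 FREE][10-27 ALLOC][28-35 FREE]

Derivation:
Op 1: a = malloc(3) -> a = 0; heap: [0-2 ALLOC][3-35 FREE]
Op 2: b = malloc(5) -> b = 3; heap: [0-2 ALLOC][3-7 ALLOC][8-35 FREE]
Op 3: c = malloc(2) -> c = 8; heap: [0-2 ALLOC][3-7 ALLOC][8-9 ALLOC][10-35 FREE]
Op 4: a = realloc(a, 18) -> a = 10; heap: [0-2 FREE][3-7 ALLOC][8-9 ALLOC][10-27 ALLOC][28-35 FREE]
Op 5: free(b) -> (freed b); heap: [0-7 FREE][8-9 ALLOC][10-27 ALLOC][28-35 FREE]
Op 6: c = realloc(c, 3) -> c = 0; heap: [0-2 ALLOC][3-9 FREE][10-27 ALLOC][28-35 FREE]
Op 7: d = malloc(4) -> d = 3; heap: [0-2 ALLOC][3-6 ALLOC][7-9 FREE][10-27 ALLOC][28-35 FREE]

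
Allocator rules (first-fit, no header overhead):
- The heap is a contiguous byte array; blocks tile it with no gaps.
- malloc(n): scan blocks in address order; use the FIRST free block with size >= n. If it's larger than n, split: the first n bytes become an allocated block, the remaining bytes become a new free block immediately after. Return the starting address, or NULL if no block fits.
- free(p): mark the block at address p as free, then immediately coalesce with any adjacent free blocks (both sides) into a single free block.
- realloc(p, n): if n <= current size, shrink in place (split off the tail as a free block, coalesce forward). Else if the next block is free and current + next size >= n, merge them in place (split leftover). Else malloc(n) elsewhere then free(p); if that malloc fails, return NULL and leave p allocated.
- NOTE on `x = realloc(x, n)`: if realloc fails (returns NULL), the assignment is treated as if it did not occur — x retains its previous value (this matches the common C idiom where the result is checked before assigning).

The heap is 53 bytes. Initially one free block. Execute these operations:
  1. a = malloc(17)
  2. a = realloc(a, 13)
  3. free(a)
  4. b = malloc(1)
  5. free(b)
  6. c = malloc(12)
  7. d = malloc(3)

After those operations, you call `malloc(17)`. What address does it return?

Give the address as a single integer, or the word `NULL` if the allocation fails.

Answer: 15

Derivation:
Op 1: a = malloc(17) -> a = 0; heap: [0-16 ALLOC][17-52 FREE]
Op 2: a = realloc(a, 13) -> a = 0; heap: [0-12 ALLOC][13-52 FREE]
Op 3: free(a) -> (freed a); heap: [0-52 FREE]
Op 4: b = malloc(1) -> b = 0; heap: [0-0 ALLOC][1-52 FREE]
Op 5: free(b) -> (freed b); heap: [0-52 FREE]
Op 6: c = malloc(12) -> c = 0; heap: [0-11 ALLOC][12-52 FREE]
Op 7: d = malloc(3) -> d = 12; heap: [0-11 ALLOC][12-14 ALLOC][15-52 FREE]
malloc(17): first-fit scan over [0-11 ALLOC][12-14 ALLOC][15-52 FREE] -> 15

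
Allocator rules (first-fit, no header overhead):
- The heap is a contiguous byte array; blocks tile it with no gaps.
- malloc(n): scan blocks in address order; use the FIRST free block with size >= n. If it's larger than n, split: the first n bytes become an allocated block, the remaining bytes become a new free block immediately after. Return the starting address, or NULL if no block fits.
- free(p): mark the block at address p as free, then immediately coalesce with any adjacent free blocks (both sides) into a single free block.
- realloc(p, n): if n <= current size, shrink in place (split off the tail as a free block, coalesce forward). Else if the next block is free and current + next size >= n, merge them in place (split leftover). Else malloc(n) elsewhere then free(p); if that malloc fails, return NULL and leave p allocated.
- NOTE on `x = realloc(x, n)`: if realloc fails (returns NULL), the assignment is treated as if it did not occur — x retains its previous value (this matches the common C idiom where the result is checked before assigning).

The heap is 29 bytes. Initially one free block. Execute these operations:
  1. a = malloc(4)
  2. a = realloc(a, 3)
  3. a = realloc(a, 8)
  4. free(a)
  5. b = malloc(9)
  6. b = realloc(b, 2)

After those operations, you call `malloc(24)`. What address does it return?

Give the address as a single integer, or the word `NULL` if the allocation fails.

Answer: 2

Derivation:
Op 1: a = malloc(4) -> a = 0; heap: [0-3 ALLOC][4-28 FREE]
Op 2: a = realloc(a, 3) -> a = 0; heap: [0-2 ALLOC][3-28 FREE]
Op 3: a = realloc(a, 8) -> a = 0; heap: [0-7 ALLOC][8-28 FREE]
Op 4: free(a) -> (freed a); heap: [0-28 FREE]
Op 5: b = malloc(9) -> b = 0; heap: [0-8 ALLOC][9-28 FREE]
Op 6: b = realloc(b, 2) -> b = 0; heap: [0-1 ALLOC][2-28 FREE]
malloc(24): first-fit scan over [0-1 ALLOC][2-28 FREE] -> 2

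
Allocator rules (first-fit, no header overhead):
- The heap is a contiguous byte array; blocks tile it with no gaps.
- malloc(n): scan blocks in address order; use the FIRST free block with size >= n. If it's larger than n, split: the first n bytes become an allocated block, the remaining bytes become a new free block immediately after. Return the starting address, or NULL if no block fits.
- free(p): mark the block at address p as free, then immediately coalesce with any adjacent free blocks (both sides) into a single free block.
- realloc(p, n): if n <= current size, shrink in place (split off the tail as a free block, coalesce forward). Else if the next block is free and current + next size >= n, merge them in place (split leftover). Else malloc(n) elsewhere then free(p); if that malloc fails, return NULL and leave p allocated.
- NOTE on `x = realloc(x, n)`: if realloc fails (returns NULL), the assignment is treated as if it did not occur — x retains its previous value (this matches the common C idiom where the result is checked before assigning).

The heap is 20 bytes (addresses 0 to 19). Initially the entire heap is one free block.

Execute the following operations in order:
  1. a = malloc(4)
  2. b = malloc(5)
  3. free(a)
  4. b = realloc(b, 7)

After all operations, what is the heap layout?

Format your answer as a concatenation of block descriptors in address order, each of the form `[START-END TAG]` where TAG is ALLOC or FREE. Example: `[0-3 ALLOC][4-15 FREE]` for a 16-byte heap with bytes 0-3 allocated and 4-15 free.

Answer: [0-3 FREE][4-10 ALLOC][11-19 FREE]

Derivation:
Op 1: a = malloc(4) -> a = 0; heap: [0-3 ALLOC][4-19 FREE]
Op 2: b = malloc(5) -> b = 4; heap: [0-3 ALLOC][4-8 ALLOC][9-19 FREE]
Op 3: free(a) -> (freed a); heap: [0-3 FREE][4-8 ALLOC][9-19 FREE]
Op 4: b = realloc(b, 7) -> b = 4; heap: [0-3 FREE][4-10 ALLOC][11-19 FREE]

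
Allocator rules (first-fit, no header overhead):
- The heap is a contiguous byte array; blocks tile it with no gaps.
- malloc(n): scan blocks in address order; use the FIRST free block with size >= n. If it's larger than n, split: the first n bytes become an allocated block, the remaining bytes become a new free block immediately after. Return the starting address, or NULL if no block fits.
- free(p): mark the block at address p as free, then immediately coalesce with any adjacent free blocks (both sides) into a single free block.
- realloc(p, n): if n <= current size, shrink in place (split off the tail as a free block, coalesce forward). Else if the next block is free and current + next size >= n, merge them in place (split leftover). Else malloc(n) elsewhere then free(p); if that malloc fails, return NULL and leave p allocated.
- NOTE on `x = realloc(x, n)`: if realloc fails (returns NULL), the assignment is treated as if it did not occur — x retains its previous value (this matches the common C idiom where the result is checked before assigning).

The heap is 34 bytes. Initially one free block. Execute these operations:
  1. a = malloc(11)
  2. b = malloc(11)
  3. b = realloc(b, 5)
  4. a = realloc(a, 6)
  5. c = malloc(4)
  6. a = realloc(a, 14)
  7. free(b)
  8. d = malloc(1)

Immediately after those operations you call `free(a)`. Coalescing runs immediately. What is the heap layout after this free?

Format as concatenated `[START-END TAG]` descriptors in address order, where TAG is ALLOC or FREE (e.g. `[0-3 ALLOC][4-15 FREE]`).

Answer: [0-0 ALLOC][1-5 FREE][6-9 ALLOC][10-33 FREE]

Derivation:
Op 1: a = malloc(11) -> a = 0; heap: [0-10 ALLOC][11-33 FREE]
Op 2: b = malloc(11) -> b = 11; heap: [0-10 ALLOC][11-21 ALLOC][22-33 FREE]
Op 3: b = realloc(b, 5) -> b = 11; heap: [0-10 ALLOC][11-15 ALLOC][16-33 FREE]
Op 4: a = realloc(a, 6) -> a = 0; heap: [0-5 ALLOC][6-10 FREE][11-15 ALLOC][16-33 FREE]
Op 5: c = malloc(4) -> c = 6; heap: [0-5 ALLOC][6-9 ALLOC][10-10 FREE][11-15 ALLOC][16-33 FREE]
Op 6: a = realloc(a, 14) -> a = 16; heap: [0-5 FREE][6-9 ALLOC][10-10 FREE][11-15 ALLOC][16-29 ALLOC][30-33 FREE]
Op 7: free(b) -> (freed b); heap: [0-5 FREE][6-9 ALLOC][10-15 FREE][16-29 ALLOC][30-33 FREE]
Op 8: d = malloc(1) -> d = 0; heap: [0-0 ALLOC][1-5 FREE][6-9 ALLOC][10-15 FREE][16-29 ALLOC][30-33 FREE]
free(a): a = 16 -> block [16-29 ALLOC]; mark free, coalesce with adjacent free neighbors -> [0-0 ALLOC][1-5 FREE][6-9 ALLOC][10-33 FREE]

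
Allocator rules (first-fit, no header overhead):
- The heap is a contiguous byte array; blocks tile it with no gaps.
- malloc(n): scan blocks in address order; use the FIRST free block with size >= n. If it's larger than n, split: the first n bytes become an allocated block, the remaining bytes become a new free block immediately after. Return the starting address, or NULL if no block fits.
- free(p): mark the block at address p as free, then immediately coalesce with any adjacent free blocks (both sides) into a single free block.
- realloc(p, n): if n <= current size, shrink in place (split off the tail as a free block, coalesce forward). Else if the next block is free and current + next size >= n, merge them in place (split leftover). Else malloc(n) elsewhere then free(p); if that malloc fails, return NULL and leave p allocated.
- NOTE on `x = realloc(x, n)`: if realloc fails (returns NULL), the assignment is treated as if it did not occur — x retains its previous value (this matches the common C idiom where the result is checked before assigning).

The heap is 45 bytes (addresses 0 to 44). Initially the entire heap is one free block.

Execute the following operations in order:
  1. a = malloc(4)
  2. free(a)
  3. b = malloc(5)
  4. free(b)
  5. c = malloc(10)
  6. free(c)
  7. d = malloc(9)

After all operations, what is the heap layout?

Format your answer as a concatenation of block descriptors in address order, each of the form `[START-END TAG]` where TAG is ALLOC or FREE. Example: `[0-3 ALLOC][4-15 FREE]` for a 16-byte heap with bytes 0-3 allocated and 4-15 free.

Answer: [0-8 ALLOC][9-44 FREE]

Derivation:
Op 1: a = malloc(4) -> a = 0; heap: [0-3 ALLOC][4-44 FREE]
Op 2: free(a) -> (freed a); heap: [0-44 FREE]
Op 3: b = malloc(5) -> b = 0; heap: [0-4 ALLOC][5-44 FREE]
Op 4: free(b) -> (freed b); heap: [0-44 FREE]
Op 5: c = malloc(10) -> c = 0; heap: [0-9 ALLOC][10-44 FREE]
Op 6: free(c) -> (freed c); heap: [0-44 FREE]
Op 7: d = malloc(9) -> d = 0; heap: [0-8 ALLOC][9-44 FREE]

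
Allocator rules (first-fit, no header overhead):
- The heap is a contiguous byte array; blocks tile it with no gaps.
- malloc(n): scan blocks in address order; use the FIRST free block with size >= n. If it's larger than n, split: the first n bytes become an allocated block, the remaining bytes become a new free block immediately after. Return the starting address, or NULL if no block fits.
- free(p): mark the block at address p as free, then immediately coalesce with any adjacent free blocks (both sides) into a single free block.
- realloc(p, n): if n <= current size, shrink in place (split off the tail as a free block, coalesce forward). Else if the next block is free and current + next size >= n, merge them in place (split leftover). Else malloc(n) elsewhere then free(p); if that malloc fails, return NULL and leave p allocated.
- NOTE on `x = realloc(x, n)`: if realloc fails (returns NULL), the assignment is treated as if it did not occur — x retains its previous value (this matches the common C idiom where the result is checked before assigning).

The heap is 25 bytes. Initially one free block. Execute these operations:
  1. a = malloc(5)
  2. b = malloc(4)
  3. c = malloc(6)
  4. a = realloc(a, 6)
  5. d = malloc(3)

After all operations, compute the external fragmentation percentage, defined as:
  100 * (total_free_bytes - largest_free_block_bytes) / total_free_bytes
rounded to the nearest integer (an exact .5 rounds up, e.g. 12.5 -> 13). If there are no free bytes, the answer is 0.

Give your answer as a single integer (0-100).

Op 1: a = malloc(5) -> a = 0; heap: [0-4 ALLOC][5-24 FREE]
Op 2: b = malloc(4) -> b = 5; heap: [0-4 ALLOC][5-8 ALLOC][9-24 FREE]
Op 3: c = malloc(6) -> c = 9; heap: [0-4 ALLOC][5-8 ALLOC][9-14 ALLOC][15-24 FREE]
Op 4: a = realloc(a, 6) -> a = 15; heap: [0-4 FREE][5-8 ALLOC][9-14 ALLOC][15-20 ALLOC][21-24 FREE]
Op 5: d = malloc(3) -> d = 0; heap: [0-2 ALLOC][3-4 FREE][5-8 ALLOC][9-14 ALLOC][15-20 ALLOC][21-24 FREE]
Free blocks: [2 4] total_free=6 largest=4 -> 100*(6-4)/6 = 200/6 ≈ 33.333 -> rounds to 33

Answer: 33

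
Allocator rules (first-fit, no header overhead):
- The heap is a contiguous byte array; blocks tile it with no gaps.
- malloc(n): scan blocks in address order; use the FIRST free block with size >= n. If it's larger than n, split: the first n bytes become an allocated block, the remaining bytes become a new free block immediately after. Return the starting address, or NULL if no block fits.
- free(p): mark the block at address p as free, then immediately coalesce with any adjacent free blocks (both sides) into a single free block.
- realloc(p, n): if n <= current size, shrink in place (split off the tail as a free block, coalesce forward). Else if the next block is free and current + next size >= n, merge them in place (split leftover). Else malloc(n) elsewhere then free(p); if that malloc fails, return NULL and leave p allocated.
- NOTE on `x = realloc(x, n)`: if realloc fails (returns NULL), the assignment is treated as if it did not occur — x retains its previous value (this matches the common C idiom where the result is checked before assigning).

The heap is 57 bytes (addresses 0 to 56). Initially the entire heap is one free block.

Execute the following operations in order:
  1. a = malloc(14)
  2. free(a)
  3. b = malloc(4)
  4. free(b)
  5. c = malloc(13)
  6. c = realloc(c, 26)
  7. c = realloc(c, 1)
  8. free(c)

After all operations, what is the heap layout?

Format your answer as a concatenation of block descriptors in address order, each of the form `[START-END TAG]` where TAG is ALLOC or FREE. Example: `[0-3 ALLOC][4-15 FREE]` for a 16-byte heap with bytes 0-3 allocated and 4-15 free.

Answer: [0-56 FREE]

Derivation:
Op 1: a = malloc(14) -> a = 0; heap: [0-13 ALLOC][14-56 FREE]
Op 2: free(a) -> (freed a); heap: [0-56 FREE]
Op 3: b = malloc(4) -> b = 0; heap: [0-3 ALLOC][4-56 FREE]
Op 4: free(b) -> (freed b); heap: [0-56 FREE]
Op 5: c = malloc(13) -> c = 0; heap: [0-12 ALLOC][13-56 FREE]
Op 6: c = realloc(c, 26) -> c = 0; heap: [0-25 ALLOC][26-56 FREE]
Op 7: c = realloc(c, 1) -> c = 0; heap: [0-0 ALLOC][1-56 FREE]
Op 8: free(c) -> (freed c); heap: [0-56 FREE]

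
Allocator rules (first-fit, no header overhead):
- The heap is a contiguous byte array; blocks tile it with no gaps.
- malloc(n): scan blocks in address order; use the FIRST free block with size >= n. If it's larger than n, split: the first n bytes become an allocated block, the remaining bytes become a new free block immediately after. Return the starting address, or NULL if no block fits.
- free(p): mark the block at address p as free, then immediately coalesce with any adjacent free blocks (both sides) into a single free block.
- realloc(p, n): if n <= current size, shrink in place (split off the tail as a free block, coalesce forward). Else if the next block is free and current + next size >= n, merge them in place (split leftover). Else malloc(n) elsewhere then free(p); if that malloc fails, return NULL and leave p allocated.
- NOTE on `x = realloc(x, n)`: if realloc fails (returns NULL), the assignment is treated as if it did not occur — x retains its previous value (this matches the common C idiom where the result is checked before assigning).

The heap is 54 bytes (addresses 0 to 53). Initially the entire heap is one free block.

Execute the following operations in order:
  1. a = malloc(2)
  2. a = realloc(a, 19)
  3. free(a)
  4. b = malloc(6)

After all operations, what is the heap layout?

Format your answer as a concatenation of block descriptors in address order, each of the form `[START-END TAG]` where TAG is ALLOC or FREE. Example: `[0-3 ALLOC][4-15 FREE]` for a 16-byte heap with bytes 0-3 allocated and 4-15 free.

Op 1: a = malloc(2) -> a = 0; heap: [0-1 ALLOC][2-53 FREE]
Op 2: a = realloc(a, 19) -> a = 0; heap: [0-18 ALLOC][19-53 FREE]
Op 3: free(a) -> (freed a); heap: [0-53 FREE]
Op 4: b = malloc(6) -> b = 0; heap: [0-5 ALLOC][6-53 FREE]

Answer: [0-5 ALLOC][6-53 FREE]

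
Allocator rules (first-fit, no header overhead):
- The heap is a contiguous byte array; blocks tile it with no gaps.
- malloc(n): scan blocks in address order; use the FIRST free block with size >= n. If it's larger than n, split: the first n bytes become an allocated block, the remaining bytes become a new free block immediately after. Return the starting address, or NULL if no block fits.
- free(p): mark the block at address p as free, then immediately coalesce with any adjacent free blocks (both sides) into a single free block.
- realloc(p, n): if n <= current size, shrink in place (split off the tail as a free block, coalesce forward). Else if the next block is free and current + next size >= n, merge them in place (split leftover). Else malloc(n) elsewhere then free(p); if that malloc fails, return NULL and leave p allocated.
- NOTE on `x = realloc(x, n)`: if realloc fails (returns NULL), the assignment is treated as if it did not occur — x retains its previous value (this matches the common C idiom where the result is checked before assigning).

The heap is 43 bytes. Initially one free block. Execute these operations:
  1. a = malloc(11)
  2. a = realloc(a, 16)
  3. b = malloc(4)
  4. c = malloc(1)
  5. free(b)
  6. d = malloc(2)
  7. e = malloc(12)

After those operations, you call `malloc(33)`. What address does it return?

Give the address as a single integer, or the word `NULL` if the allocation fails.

Op 1: a = malloc(11) -> a = 0; heap: [0-10 ALLOC][11-42 FREE]
Op 2: a = realloc(a, 16) -> a = 0; heap: [0-15 ALLOC][16-42 FREE]
Op 3: b = malloc(4) -> b = 16; heap: [0-15 ALLOC][16-19 ALLOC][20-42 FREE]
Op 4: c = malloc(1) -> c = 20; heap: [0-15 ALLOC][16-19 ALLOC][20-20 ALLOC][21-42 FREE]
Op 5: free(b) -> (freed b); heap: [0-15 ALLOC][16-19 FREE][20-20 ALLOC][21-42 FREE]
Op 6: d = malloc(2) -> d = 16; heap: [0-15 ALLOC][16-17 ALLOC][18-19 FREE][20-20 ALLOC][21-42 FREE]
Op 7: e = malloc(12) -> e = 21; heap: [0-15 ALLOC][16-17 ALLOC][18-19 FREE][20-20 ALLOC][21-32 ALLOC][33-42 FREE]
malloc(33): first-fit scan over [0-15 ALLOC][16-17 ALLOC][18-19 FREE][20-20 ALLOC][21-32 ALLOC][33-42 FREE] -> NULL

Answer: NULL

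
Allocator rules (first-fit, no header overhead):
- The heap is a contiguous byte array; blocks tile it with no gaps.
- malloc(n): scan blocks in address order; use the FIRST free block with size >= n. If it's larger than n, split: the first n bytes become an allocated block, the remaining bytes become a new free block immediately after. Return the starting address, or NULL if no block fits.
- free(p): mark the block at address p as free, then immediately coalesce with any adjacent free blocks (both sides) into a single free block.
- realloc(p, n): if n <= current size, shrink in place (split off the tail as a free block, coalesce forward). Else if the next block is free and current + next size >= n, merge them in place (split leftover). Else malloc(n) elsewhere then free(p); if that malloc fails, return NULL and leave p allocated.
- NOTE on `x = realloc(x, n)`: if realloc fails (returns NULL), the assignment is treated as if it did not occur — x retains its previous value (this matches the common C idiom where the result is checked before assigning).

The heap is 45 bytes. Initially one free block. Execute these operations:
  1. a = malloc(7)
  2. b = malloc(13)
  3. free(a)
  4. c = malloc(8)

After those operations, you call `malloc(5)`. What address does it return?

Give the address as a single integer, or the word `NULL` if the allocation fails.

Answer: 0

Derivation:
Op 1: a = malloc(7) -> a = 0; heap: [0-6 ALLOC][7-44 FREE]
Op 2: b = malloc(13) -> b = 7; heap: [0-6 ALLOC][7-19 ALLOC][20-44 FREE]
Op 3: free(a) -> (freed a); heap: [0-6 FREE][7-19 ALLOC][20-44 FREE]
Op 4: c = malloc(8) -> c = 20; heap: [0-6 FREE][7-19 ALLOC][20-27 ALLOC][28-44 FREE]
malloc(5): first-fit scan over [0-6 FREE][7-19 ALLOC][20-27 ALLOC][28-44 FREE] -> 0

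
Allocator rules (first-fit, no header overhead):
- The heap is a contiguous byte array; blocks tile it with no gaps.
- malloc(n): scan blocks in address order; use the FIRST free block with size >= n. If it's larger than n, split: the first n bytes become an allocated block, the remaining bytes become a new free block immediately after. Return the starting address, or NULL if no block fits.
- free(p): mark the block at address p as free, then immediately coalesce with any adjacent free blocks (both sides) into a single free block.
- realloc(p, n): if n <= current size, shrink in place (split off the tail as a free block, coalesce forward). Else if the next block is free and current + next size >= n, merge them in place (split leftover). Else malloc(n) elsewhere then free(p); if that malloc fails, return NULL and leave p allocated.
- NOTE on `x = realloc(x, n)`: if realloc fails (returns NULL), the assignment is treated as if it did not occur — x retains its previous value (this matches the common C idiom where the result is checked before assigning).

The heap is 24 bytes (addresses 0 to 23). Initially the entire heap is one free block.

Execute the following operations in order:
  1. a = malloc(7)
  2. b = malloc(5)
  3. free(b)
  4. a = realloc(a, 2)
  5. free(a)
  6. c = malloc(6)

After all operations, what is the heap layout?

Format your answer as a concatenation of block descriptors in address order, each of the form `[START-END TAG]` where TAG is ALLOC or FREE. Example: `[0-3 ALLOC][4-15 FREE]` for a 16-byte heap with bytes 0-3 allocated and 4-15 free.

Answer: [0-5 ALLOC][6-23 FREE]

Derivation:
Op 1: a = malloc(7) -> a = 0; heap: [0-6 ALLOC][7-23 FREE]
Op 2: b = malloc(5) -> b = 7; heap: [0-6 ALLOC][7-11 ALLOC][12-23 FREE]
Op 3: free(b) -> (freed b); heap: [0-6 ALLOC][7-23 FREE]
Op 4: a = realloc(a, 2) -> a = 0; heap: [0-1 ALLOC][2-23 FREE]
Op 5: free(a) -> (freed a); heap: [0-23 FREE]
Op 6: c = malloc(6) -> c = 0; heap: [0-5 ALLOC][6-23 FREE]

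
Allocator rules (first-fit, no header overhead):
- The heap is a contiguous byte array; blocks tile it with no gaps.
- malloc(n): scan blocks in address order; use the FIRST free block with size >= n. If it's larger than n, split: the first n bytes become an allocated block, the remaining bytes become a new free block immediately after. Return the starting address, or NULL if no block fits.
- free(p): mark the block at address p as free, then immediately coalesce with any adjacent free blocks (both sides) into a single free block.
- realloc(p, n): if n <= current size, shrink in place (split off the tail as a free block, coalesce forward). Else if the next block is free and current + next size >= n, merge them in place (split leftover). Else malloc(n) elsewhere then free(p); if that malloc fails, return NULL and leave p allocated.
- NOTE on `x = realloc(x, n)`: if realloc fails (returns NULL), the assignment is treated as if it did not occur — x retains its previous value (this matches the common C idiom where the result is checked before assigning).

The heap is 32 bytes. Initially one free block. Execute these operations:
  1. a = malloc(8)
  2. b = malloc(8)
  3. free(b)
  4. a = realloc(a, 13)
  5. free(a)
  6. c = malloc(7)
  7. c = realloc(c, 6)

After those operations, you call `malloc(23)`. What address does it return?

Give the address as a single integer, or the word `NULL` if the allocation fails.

Op 1: a = malloc(8) -> a = 0; heap: [0-7 ALLOC][8-31 FREE]
Op 2: b = malloc(8) -> b = 8; heap: [0-7 ALLOC][8-15 ALLOC][16-31 FREE]
Op 3: free(b) -> (freed b); heap: [0-7 ALLOC][8-31 FREE]
Op 4: a = realloc(a, 13) -> a = 0; heap: [0-12 ALLOC][13-31 FREE]
Op 5: free(a) -> (freed a); heap: [0-31 FREE]
Op 6: c = malloc(7) -> c = 0; heap: [0-6 ALLOC][7-31 FREE]
Op 7: c = realloc(c, 6) -> c = 0; heap: [0-5 ALLOC][6-31 FREE]
malloc(23): first-fit scan over [0-5 ALLOC][6-31 FREE] -> 6

Answer: 6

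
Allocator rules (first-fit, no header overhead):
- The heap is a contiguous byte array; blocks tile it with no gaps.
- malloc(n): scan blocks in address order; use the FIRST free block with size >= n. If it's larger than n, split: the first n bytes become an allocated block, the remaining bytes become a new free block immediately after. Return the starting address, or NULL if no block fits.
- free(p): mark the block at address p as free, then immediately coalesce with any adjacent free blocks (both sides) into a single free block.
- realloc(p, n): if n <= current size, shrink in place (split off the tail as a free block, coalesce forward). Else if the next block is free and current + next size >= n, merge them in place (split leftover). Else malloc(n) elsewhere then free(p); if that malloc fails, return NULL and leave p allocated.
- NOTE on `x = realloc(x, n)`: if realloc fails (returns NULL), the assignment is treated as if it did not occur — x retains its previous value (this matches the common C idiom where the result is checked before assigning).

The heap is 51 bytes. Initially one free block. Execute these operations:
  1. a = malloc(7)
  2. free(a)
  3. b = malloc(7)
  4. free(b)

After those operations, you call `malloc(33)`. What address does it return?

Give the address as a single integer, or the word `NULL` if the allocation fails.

Op 1: a = malloc(7) -> a = 0; heap: [0-6 ALLOC][7-50 FREE]
Op 2: free(a) -> (freed a); heap: [0-50 FREE]
Op 3: b = malloc(7) -> b = 0; heap: [0-6 ALLOC][7-50 FREE]
Op 4: free(b) -> (freed b); heap: [0-50 FREE]
malloc(33): first-fit scan over [0-50 FREE] -> 0

Answer: 0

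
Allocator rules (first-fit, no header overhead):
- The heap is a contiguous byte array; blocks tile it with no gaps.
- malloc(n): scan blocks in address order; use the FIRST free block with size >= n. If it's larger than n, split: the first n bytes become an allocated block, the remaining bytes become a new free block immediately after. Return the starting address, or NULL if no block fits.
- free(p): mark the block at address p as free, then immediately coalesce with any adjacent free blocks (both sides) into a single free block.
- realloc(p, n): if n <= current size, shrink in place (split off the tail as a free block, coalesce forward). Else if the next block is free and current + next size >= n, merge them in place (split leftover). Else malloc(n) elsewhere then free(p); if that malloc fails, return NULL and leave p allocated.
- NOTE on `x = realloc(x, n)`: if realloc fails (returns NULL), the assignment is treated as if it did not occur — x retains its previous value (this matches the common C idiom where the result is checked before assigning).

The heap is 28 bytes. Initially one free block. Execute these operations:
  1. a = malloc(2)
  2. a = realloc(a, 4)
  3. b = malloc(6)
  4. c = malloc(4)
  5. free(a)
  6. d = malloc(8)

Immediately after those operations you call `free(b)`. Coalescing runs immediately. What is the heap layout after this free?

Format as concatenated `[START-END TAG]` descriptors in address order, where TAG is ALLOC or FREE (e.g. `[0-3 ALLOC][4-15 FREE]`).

Answer: [0-9 FREE][10-13 ALLOC][14-21 ALLOC][22-27 FREE]

Derivation:
Op 1: a = malloc(2) -> a = 0; heap: [0-1 ALLOC][2-27 FREE]
Op 2: a = realloc(a, 4) -> a = 0; heap: [0-3 ALLOC][4-27 FREE]
Op 3: b = malloc(6) -> b = 4; heap: [0-3 ALLOC][4-9 ALLOC][10-27 FREE]
Op 4: c = malloc(4) -> c = 10; heap: [0-3 ALLOC][4-9 ALLOC][10-13 ALLOC][14-27 FREE]
Op 5: free(a) -> (freed a); heap: [0-3 FREE][4-9 ALLOC][10-13 ALLOC][14-27 FREE]
Op 6: d = malloc(8) -> d = 14; heap: [0-3 FREE][4-9 ALLOC][10-13 ALLOC][14-21 ALLOC][22-27 FREE]
free(b): b = 4 -> block [4-9 ALLOC]; mark free, coalesce with adjacent free neighbors -> [0-9 FREE][10-13 ALLOC][14-21 ALLOC][22-27 FREE]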